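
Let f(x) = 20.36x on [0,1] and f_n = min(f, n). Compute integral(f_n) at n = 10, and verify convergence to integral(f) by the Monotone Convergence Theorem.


f(x) = 20.36x on [0,1]; f_n(x) = min(20.36x, n). At n = 10:
Step 1: f(x) reaches 10 at x = 10/20.36 = 0.491159
Step 2: integral(f_10) = integral(20.36x, 0, 0.491159) + integral(10, 0.491159, 1)
       = 20.36*0.491159^2/2 + 10*(1 - 0.491159)
       = 2.455796 + 5.088409
       = 7.544204
Step 3: As n -> infinity, f_n increases to f, so by MCT integral(f_n) -> integral(f) = 20.36/2 = 10.18.
Convergence: integral(f_10) = 7.544204 -> 10.18 as n -> infinity


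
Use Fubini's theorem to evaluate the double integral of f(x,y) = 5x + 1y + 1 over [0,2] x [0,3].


By Fubini, integrate in x first, then y.
Step 1: Fix y, integrate over x in [0,2]:
  integral(5x + 1y + 1, x=0..2)
  = 5*(2^2 - 0^2)/2 + (1y + 1)*(2 - 0)
  = 10 + (1y + 1)*2
  = 10 + 2y + 2
  = 12 + 2y
Step 2: Integrate over y in [0,3]:
  integral(12 + 2y, y=0..3)
  = 12*3 + 2*(3^2 - 0^2)/2
  = 36 + 9
  = 45


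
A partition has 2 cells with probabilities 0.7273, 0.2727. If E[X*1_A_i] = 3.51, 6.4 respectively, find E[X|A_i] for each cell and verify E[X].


For each cell A_i: E[X|A_i] = E[X*1_A_i] / P(A_i)
Step 1: E[X|A_1] = 3.51 / 0.7273 = 4.826069
Step 2: E[X|A_2] = 6.4 / 0.2727 = 23.469014
Verification: E[X] = sum E[X*1_A_i] = 3.51 + 6.4 = 9.91


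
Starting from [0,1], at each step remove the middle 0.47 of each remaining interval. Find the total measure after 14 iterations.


Step 1: At each step, fraction remaining = 1 - 0.47 = 0.53
Step 2: After 14 steps, measure = (0.53)^14
Result = 1.379946e-04


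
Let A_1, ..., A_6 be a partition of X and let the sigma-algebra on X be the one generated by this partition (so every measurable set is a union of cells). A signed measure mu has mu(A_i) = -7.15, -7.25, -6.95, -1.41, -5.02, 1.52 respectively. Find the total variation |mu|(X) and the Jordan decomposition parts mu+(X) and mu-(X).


Step 1: Every measurable set is a union of atoms (the cells / points), so a Hahn decomposition is
  obtained by grouping atoms by sign: P = union of atoms with mu > 0, N = union of the remaining atoms.
  Atoms in P (indices): 6;  atoms in N (indices): 1, 2, 3, 4, 5
  Positive values: 1.52
  Negative values: -7.15, -7.25, -6.95, -1.41, -5.02
Step 2: mu+(X) = mu(P) = sum of positive atom values = 1.52
Step 3: mu-(X) = -mu(N) = sum of |negative atom values| = 27.78
Step 4: |mu|(X) = mu+(X) + mu-(X) = 1.52 + 27.78 = 29.3


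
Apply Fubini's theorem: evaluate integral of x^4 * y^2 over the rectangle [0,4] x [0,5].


By Fubini's theorem, the double integral factors as a product of single integrals:
Step 1: integral_0^4 x^4 dx = [x^5/5] from 0 to 4
     = 4^5/5 = 204.8
Step 2: integral_0^5 y^2 dy = [y^3/3] from 0 to 5
     = 5^3/3 = 41.666667
Step 3: Double integral = 204.8 * 41.666667 = 8533.333333


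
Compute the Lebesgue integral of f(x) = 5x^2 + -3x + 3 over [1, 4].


The Lebesgue integral of a Riemann-integrable function agrees with the Riemann integral.
Antiderivative F(x) = (5/3)x^3 + (-3/2)x^2 + 3x
F(4) = (5/3)*4^3 + (-3/2)*4^2 + 3*4
     = (5/3)*64 + (-3/2)*16 + 3*4
     = 106.666667 + -24 + 12
     = 94.666667
F(1) = 3.166667
Integral = F(4) - F(1) = 94.666667 - 3.166667 = 91.5


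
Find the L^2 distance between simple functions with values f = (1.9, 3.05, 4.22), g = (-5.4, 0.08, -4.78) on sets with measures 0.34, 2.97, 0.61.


Step 1: Compute differences f_i - g_i:
  1.9 - -5.4 = 7.3
  3.05 - 0.08 = 2.97
  4.22 - -4.78 = 9
Step 2: Compute |diff|^2 * measure for each set:
  |7.3|^2 * 0.34 = 53.29 * 0.34 = 18.1186
  |2.97|^2 * 2.97 = 8.8209 * 2.97 = 26.198073
  |9|^2 * 0.61 = 81 * 0.61 = 49.41
Step 3: Sum = 93.726673
Step 4: ||f-g||_2 = (93.726673)^(1/2) = 9.681254


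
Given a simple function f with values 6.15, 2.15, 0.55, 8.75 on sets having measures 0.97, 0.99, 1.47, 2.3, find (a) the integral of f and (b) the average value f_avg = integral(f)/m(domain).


Step 1: Integral = sum(value_i * measure_i)
= 6.15*0.97 + 2.15*0.99 + 0.55*1.47 + 8.75*2.3
= 5.9655 + 2.1285 + 0.8085 + 20.125
= 29.0275
Step 2: Total measure of domain = 0.97 + 0.99 + 1.47 + 2.3 = 5.73
Step 3: Average value = 29.0275 / 5.73 = 5.065881


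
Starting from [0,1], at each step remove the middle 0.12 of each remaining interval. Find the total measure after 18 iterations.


Step 1: At each step, fraction remaining = 1 - 0.12 = 0.88
Step 2: After 18 steps, measure = (0.88)^18
Result = 0.100159


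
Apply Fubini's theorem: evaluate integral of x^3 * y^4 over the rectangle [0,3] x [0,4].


By Fubini's theorem, the double integral factors as a product of single integrals:
Step 1: integral_0^3 x^3 dx = [x^4/4] from 0 to 3
     = 3^4/4 = 20.25
Step 2: integral_0^4 y^4 dy = [y^5/5] from 0 to 4
     = 4^5/5 = 204.8
Step 3: Double integral = 20.25 * 204.8 = 4147.2


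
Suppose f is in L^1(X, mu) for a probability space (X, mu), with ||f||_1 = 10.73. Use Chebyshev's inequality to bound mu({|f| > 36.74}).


Chebyshev/Markov inequality: mu(|f| > eps) <= (||f||_p / eps)^p
Step 1: ||f||_1 / eps = 10.73 / 36.74 = 0.292052
Step 2: Raise to power p = 1:
  (0.292052)^1 = 0.292052
Step 3: Therefore mu(|f| > 36.74) <= 0.292052


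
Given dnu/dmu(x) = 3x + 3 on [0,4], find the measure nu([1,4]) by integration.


nu(A) = integral_A (dnu/dmu) dmu = integral_1^4 (3x + 3) dx
Step 1: Antiderivative F(x) = (3/2)x^2 + 3x
Step 2: F(4) = (3/2)*4^2 + 3*4 = 24 + 12 = 36
Step 3: F(1) = (3/2)*1^2 + 3*1 = 1.5 + 3 = 4.5
Step 4: nu([1,4]) = F(4) - F(1) = 36 - 4.5 = 31.5


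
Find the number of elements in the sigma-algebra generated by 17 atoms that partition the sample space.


Each element of the sigma-algebra is a union of some subset of the 17 atoms.
The number of such subsets is 2^17 = 131072.


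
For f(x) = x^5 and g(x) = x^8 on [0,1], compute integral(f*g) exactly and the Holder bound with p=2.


Step 1: Exact integral of f*g = integral(x^13, 0, 1) = 1/14
     = 0.071429
Step 2: Holder bound with p=2, q=2:
  ||f||_p = (integral x^10 dx)^(1/2) = (1/11)^(1/2) = 0.301511
  ||g||_q = (integral x^16 dx)^(1/2) = (1/17)^(1/2) = 0.242536
Step 3: Holder bound = ||f||_p * ||g||_q = 0.301511 * 0.242536 = 0.073127
Verification: 0.071429 <= 0.073127 (Holder holds)


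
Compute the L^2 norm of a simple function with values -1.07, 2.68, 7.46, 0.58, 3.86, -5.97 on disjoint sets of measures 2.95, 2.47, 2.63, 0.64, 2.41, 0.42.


Step 1: Compute |f_i|^2 for each value:
  |-1.07|^2 = 1.1449
  |2.68|^2 = 7.1824
  |7.46|^2 = 55.6516
  |0.58|^2 = 0.3364
  |3.86|^2 = 14.8996
  |-5.97|^2 = 35.6409
Step 2: Multiply by measures and sum:
  1.1449 * 2.95 = 3.377455
  7.1824 * 2.47 = 17.740528
  55.6516 * 2.63 = 146.363708
  0.3364 * 0.64 = 0.215296
  14.8996 * 2.41 = 35.908036
  35.6409 * 0.42 = 14.969178
Sum = 3.377455 + 17.740528 + 146.363708 + 0.215296 + 35.908036 + 14.969178 = 218.574201
Step 3: Take the p-th root:
||f||_2 = (218.574201)^(1/2) = 14.784255


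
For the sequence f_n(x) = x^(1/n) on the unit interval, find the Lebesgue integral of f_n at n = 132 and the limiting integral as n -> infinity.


At n = 132: f_132(x) = x^(1/132).
Step 1: integral(x^(1/132), 0, 1) = [x^(1/132+1) / (1/132+1)] from 0 to 1
     = 1 / (1/132 + 1) = 1 / ((132+1)/132) = 132/(132+1)
     = 132/133 = 0.992481
Step 2: As n -> infinity, f_n(x) = x^(1/n) -> 1 for x in (0,1], and f_n is increasing in n.
By MCT, lim_n integral(f_n) = integral(lim_n f_n) = integral(1, 0, 1) = 1.
Step 3: Verify convergence: 132/133 = 0.992481 -> 1


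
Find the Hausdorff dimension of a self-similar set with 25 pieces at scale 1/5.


For a self-similar set with N copies scaled by 1/r:
dim_H = log(N)/log(r) = log(25)/log(5)
= 3.218876/1.609438
= 2


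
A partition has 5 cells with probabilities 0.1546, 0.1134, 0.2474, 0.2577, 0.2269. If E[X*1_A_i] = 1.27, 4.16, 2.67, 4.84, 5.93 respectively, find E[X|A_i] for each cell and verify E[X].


For each cell A_i: E[X|A_i] = E[X*1_A_i] / P(A_i)
Step 1: E[X|A_1] = 1.27 / 0.1546 = 8.214748
Step 2: E[X|A_2] = 4.16 / 0.1134 = 36.684303
Step 3: E[X|A_3] = 2.67 / 0.2474 = 10.792239
Step 4: E[X|A_4] = 4.84 / 0.2577 = 18.781529
Step 5: E[X|A_5] = 5.93 / 0.2269 = 26.134861
Verification: E[X] = sum E[X*1_A_i] = 1.27 + 4.16 + 2.67 + 4.84 + 5.93 = 18.87


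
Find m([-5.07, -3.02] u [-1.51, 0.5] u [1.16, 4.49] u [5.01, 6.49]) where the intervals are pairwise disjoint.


For pairwise disjoint intervals, m(union) = sum of lengths.
= (-3.02 - -5.07) + (0.5 - -1.51) + (4.49 - 1.16) + (6.49 - 5.01)
= 2.05 + 2.01 + 3.33 + 1.48
= 8.87


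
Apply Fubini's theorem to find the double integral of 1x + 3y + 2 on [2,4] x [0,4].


By Fubini, integrate in x first, then y.
Step 1: Fix y, integrate over x in [2,4]:
  integral(1x + 3y + 2, x=2..4)
  = 1*(4^2 - 2^2)/2 + (3y + 2)*(4 - 2)
  = 6 + (3y + 2)*2
  = 6 + 6y + 4
  = 10 + 6y
Step 2: Integrate over y in [0,4]:
  integral(10 + 6y, y=0..4)
  = 10*4 + 6*(4^2 - 0^2)/2
  = 40 + 48
  = 88


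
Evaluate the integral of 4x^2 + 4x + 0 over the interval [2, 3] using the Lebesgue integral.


The Lebesgue integral of a Riemann-integrable function agrees with the Riemann integral.
Antiderivative F(x) = (4/3)x^3 + (4/2)x^2 + 0x
F(3) = (4/3)*3^3 + (4/2)*3^2 + 0*3
     = (4/3)*27 + (4/2)*9 + 0*3
     = 36 + 18 + 0
     = 54
F(2) = 18.666667
Integral = F(3) - F(2) = 54 - 18.666667 = 35.333333


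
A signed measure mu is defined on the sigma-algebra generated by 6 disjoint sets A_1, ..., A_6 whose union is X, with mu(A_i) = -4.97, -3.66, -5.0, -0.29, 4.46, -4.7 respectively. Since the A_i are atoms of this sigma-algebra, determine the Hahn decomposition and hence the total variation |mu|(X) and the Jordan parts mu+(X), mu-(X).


Step 1: Every measurable set is a union of atoms (the cells / points), so a Hahn decomposition is
  obtained by grouping atoms by sign: P = union of atoms with mu > 0, N = union of the remaining atoms.
  Atoms in P (indices): 5;  atoms in N (indices): 1, 2, 3, 4, 6
  Positive values: 4.46
  Negative values: -4.97, -3.66, -5, -0.29, -4.7
Step 2: mu+(X) = mu(P) = sum of positive atom values = 4.46
Step 3: mu-(X) = -mu(N) = sum of |negative atom values| = 18.62
Step 4: |mu|(X) = mu+(X) + mu-(X) = 4.46 + 18.62 = 23.08


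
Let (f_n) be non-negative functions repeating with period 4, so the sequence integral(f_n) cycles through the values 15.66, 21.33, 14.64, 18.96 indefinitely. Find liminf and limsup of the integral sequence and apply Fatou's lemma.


The sequence (integral(f_n)) is periodic with period 4, repeating the values 15.66, 21.33, 14.64, 18.96 indefinitely.
Step 1: For a periodic sequence, every tail (a_m, a_(m+1), ...) contains all 4 period values infinitely often.
Step 2: Hence inf of every tail = min of the period values = min(15.66, 21.33, 14.64, 18.96) = 14.64.
        liminf_n integral(f_n) = sup over m of (inf of tail from m) = 14.64.
Step 3: Similarly sup of every tail = max of the period values = 21.33.
        limsup_n integral(f_n) = 21.33.
Step 4: Fatou's lemma: integral(liminf_n f_n) <= liminf_n integral(f_n) = 14.64.
        So the integral of the pointwise liminf is at most 14.64.


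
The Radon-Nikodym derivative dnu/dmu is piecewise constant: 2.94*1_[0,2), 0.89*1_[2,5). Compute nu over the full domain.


Integrate each piece of the Radon-Nikodym derivative:
Step 1: integral_0^2 2.94 dx = 2.94*(2-0) = 2.94*2 = 5.88
Step 2: integral_2^5 0.89 dx = 0.89*(5-2) = 0.89*3 = 2.67
Total: 5.88 + 2.67 = 8.55


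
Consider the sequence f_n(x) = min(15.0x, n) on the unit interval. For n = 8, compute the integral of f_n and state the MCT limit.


f(x) = 15.0x on [0,1]; f_n(x) = min(15.0x, n). At n = 8:
Step 1: f(x) reaches 8 at x = 8/15.0 = 0.533333
Step 2: integral(f_8) = integral(15.0x, 0, 0.533333) + integral(8, 0.533333, 1)
       = 15.0*0.533333^2/2 + 8*(1 - 0.533333)
       = 2.133333 + 3.733333
       = 5.866667
Step 3: As n -> infinity, f_n increases to f, so by MCT integral(f_n) -> integral(f) = 15.0/2 = 7.5.
Convergence: integral(f_8) = 5.866667 -> 7.5 as n -> infinity


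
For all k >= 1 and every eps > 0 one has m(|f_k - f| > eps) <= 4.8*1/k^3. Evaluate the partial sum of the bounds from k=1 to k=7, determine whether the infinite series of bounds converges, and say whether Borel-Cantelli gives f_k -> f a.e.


Step 1: List the terms 4.8*1/k^3 for k = 1 to 7:
  k=1: 4.8
  k=2: 0.6
  k=3: 0.177778
  k=4: 0.075
  k=5: 0.0384
  k=6: 0.022222
  k=7: 0.013994
Step 2: Partial sum = 4.8 + 0.6 + 0.177778 + 0.075 + 0.0384 + 0.022222 + 0.013994
     = 5.727394
Step 3: The full series sum_(k>=1) 4.8*1/k^3 converges (p-series with p = 3 > 1; a constant multiple of a convergent series converges).
Step 4: Fix eps > 0. Since sum_k m(|f_k - f| > eps) < infinity, the Borel-Cantelli lemma gives
        m(limsup_k {|f_k - f| > eps}) = 0, i.e. for a.e. x, |f_k(x) - f(x)| <= eps for all large k.
        Applying this with eps = 1/j for j = 1, 2, ... and intersecting the countably many full-measure sets,
        for a.e. x we get limsup_k |f_k(x) - f(x)| <= 1/j for every j, hence f_k -> f almost everywhere.
Conclusion: series converges; Borel-Cantelli yields f_k -> f a.e.


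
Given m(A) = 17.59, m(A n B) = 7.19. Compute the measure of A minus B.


m(A \ B) = m(A) - m(A n B)
= 17.59 - 7.19
= 10.4


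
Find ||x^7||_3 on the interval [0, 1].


Step 1: ||f||_3 = (integral_0^1 |x^7|^3 dx)^(1/3)
     = (integral_0^1 x^21 dx)^(1/3)
Step 2: integral_0^1 x^21 dx = [x^22/(22)] from 0 to 1 = 1^22/22
     = 1/22 = 0.045455
Step 3: ||f||_3 = (0.045455)^(1/3) = 0.356883


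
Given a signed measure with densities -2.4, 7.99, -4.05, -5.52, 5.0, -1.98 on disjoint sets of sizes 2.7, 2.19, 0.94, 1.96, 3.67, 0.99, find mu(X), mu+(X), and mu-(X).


Step 1: Compute signed measure on each set:
  Set 1: -2.4 * 2.7 = -6.48
  Set 2: 7.99 * 2.19 = 17.4981
  Set 3: -4.05 * 0.94 = -3.807
  Set 4: -5.52 * 1.96 = -10.8192
  Set 5: 5.0 * 3.67 = 18.35
  Set 6: -1.98 * 0.99 = -1.9602
Step 2: Total signed measure = (-6.48) + (17.4981) + (-3.807) + (-10.8192) + (18.35) + (-1.9602)
     = 12.7817
Step 3: Positive part mu+(X) = sum of positive contributions = 35.8481
Step 4: Negative part mu-(X) = |sum of negative contributions| = 23.0664


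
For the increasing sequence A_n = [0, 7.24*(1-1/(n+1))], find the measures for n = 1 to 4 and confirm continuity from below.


By continuity of measure from below: if A_n increases to A, then m(A_n) -> m(A).
Here A = [0, 7.24], so m(A) = 7.24
Step 1: a_1 = 7.24*(1 - 1/2) = 3.62, m(A_1) = 3.62
Step 2: a_2 = 7.24*(1 - 1/3) = 4.8267, m(A_2) = 4.8267
Step 3: a_3 = 7.24*(1 - 1/4) = 5.43, m(A_3) = 5.43
Step 4: a_4 = 7.24*(1 - 1/5) = 5.792, m(A_4) = 5.792
Limit: m(A_n) -> m([0,7.24]) = 7.24


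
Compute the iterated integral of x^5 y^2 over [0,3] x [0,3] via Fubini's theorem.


By Fubini's theorem, the double integral factors as a product of single integrals:
Step 1: integral_0^3 x^5 dx = [x^6/6] from 0 to 3
     = 3^6/6 = 121.5
Step 2: integral_0^3 y^2 dy = [y^3/3] from 0 to 3
     = 3^3/3 = 9
Step 3: Double integral = 121.5 * 9 = 1093.5


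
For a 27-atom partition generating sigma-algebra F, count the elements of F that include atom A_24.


Each element of F is a union of some subset S of the 27 atoms.
The element contains A_24 iff A_24 is in S.
So we count subsets S of {A_1,...,A_27} with A_24 in S: choose freely among the other 26 atoms.
Count = 2^(27-1) = 2^26 = 67108864.


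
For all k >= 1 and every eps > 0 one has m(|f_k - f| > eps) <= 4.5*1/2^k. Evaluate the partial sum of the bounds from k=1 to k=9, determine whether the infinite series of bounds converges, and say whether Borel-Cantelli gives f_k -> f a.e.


Step 1: List the terms 4.5*1/2^k for k = 1 to 9:
  k=1: 2.25
  k=2: 1.125
  k=3: 0.5625
  k=4: 0.28125
  k=5: 0.140625
  k=6: 0.070312
  k=7: 0.035156
  k=8: 0.017578
  k=9: 0.008789
Step 2: Partial sum = 2.25 + 1.125 + 0.5625 + 0.28125 + 0.140625 + 0.070312 + 0.035156 + 0.017578 + 0.008789
     = 4.491211
Step 3: The full series sum_(k>=1) 4.5*1/2^k converges (geometric series with ratio 1/2 < 1; a constant multiple of a convergent series converges).
Step 4: Fix eps > 0. Since sum_k m(|f_k - f| > eps) < infinity, the Borel-Cantelli lemma gives
        m(limsup_k {|f_k - f| > eps}) = 0, i.e. for a.e. x, |f_k(x) - f(x)| <= eps for all large k.
        Applying this with eps = 1/j for j = 1, 2, ... and intersecting the countably many full-measure sets,
        for a.e. x we get limsup_k |f_k(x) - f(x)| <= 1/j for every j, hence f_k -> f almost everywhere.
Conclusion: series converges; Borel-Cantelli yields f_k -> f a.e.


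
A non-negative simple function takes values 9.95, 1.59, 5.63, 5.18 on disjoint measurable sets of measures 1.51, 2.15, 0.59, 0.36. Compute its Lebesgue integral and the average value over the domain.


Step 1: Integral = sum(value_i * measure_i)
= 9.95*1.51 + 1.59*2.15 + 5.63*0.59 + 5.18*0.36
= 15.0245 + 3.4185 + 3.3217 + 1.8648
= 23.6295
Step 2: Total measure of domain = 1.51 + 2.15 + 0.59 + 0.36 = 4.61
Step 3: Average value = 23.6295 / 4.61 = 5.125705


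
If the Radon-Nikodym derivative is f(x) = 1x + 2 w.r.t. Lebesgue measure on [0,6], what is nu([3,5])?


nu(A) = integral_A (dnu/dmu) dmu = integral_3^5 (1x + 2) dx
Step 1: Antiderivative F(x) = (1/2)x^2 + 2x
Step 2: F(5) = (1/2)*5^2 + 2*5 = 12.5 + 10 = 22.5
Step 3: F(3) = (1/2)*3^2 + 2*3 = 4.5 + 6 = 10.5
Step 4: nu([3,5]) = F(5) - F(3) = 22.5 - 10.5 = 12


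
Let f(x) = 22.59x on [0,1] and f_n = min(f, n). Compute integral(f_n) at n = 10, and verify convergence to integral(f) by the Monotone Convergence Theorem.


f(x) = 22.59x on [0,1]; f_n(x) = min(22.59x, n). At n = 10:
Step 1: f(x) reaches 10 at x = 10/22.59 = 0.442674
Step 2: integral(f_10) = integral(22.59x, 0, 0.442674) + integral(10, 0.442674, 1)
       = 22.59*0.442674^2/2 + 10*(1 - 0.442674)
       = 2.213369 + 5.573263
       = 7.786631
Step 3: As n -> infinity, f_n increases to f, so by MCT integral(f_n) -> integral(f) = 22.59/2 = 11.295.
Convergence: integral(f_10) = 7.786631 -> 11.295 as n -> infinity


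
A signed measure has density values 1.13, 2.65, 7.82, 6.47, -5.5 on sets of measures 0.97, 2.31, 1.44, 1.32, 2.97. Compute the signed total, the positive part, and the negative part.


Step 1: Compute signed measure on each set:
  Set 1: 1.13 * 0.97 = 1.0961
  Set 2: 2.65 * 2.31 = 6.1215
  Set 3: 7.82 * 1.44 = 11.2608
  Set 4: 6.47 * 1.32 = 8.5404
  Set 5: -5.5 * 2.97 = -16.335
Step 2: Total signed measure = (1.0961) + (6.1215) + (11.2608) + (8.5404) + (-16.335)
     = 10.6838
Step 3: Positive part mu+(X) = sum of positive contributions = 27.0188
Step 4: Negative part mu-(X) = |sum of negative contributions| = 16.335


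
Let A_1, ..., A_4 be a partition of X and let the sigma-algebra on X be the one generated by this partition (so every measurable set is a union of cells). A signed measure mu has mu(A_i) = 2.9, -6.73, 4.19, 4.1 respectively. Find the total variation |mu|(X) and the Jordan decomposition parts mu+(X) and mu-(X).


Step 1: Every measurable set is a union of atoms (the cells / points), so a Hahn decomposition is
  obtained by grouping atoms by sign: P = union of atoms with mu > 0, N = union of the remaining atoms.
  Atoms in P (indices): 1, 3, 4;  atoms in N (indices): 2
  Positive values: 2.9, 4.19, 4.1
  Negative values: -6.73
Step 2: mu+(X) = mu(P) = sum of positive atom values = 11.19
Step 3: mu-(X) = -mu(N) = sum of |negative atom values| = 6.73
Step 4: |mu|(X) = mu+(X) + mu-(X) = 11.19 + 6.73 = 17.92


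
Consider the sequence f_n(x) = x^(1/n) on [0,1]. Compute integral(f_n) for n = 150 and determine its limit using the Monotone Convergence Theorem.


At n = 150: f_150(x) = x^(1/150).
Step 1: integral(x^(1/150), 0, 1) = [x^(1/150+1) / (1/150+1)] from 0 to 1
     = 1 / (1/150 + 1) = 1 / ((150+1)/150) = 150/(150+1)
     = 150/151 = 0.993377
Step 2: As n -> infinity, f_n(x) = x^(1/n) -> 1 for x in (0,1], and f_n is increasing in n.
By MCT, lim_n integral(f_n) = integral(lim_n f_n) = integral(1, 0, 1) = 1.
Step 3: Verify convergence: 150/151 = 0.993377 -> 1


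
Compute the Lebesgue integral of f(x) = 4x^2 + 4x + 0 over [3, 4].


The Lebesgue integral of a Riemann-integrable function agrees with the Riemann integral.
Antiderivative F(x) = (4/3)x^3 + (4/2)x^2 + 0x
F(4) = (4/3)*4^3 + (4/2)*4^2 + 0*4
     = (4/3)*64 + (4/2)*16 + 0*4
     = 85.333333 + 32 + 0
     = 117.333333
F(3) = 54
Integral = F(4) - F(3) = 117.333333 - 54 = 63.333333


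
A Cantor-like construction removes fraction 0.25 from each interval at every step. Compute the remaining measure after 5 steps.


Step 1: At each step, fraction remaining = 1 - 0.25 = 0.75
Step 2: After 5 steps, measure = (0.75)^5
Step 3: Computing the power step by step:
  After step 1: 0.75
  After step 2: 0.5625
  After step 3: 0.421875
  After step 4: 0.316406
  After step 5: 0.237305
Result = 0.237305


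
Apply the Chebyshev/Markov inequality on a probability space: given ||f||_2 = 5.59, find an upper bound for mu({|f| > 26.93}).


Chebyshev/Markov inequality: mu(|f| > eps) <= (||f||_p / eps)^p
Step 1: ||f||_2 / eps = 5.59 / 26.93 = 0.207575
Step 2: Raise to power p = 2:
  (0.207575)^2 = 0.043087
Step 3: Therefore mu(|f| > 26.93) <= 0.043087


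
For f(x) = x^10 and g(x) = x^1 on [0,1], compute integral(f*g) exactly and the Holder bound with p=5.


Step 1: Exact integral of f*g = integral(x^11, 0, 1) = 1/12
     = 0.083333
Step 2: Holder bound with p=5, q=1.25:
  ||f||_p = (integral x^50 dx)^(1/5) = (1/51)^(1/5) = 0.455497
  ||g||_q = (integral x^1.25 dx)^(1/1.25) = (1/2.25)^(1/1.25) = 0.522702
Step 3: Holder bound = ||f||_p * ||g||_q = 0.455497 * 0.522702 = 0.238089
Verification: 0.083333 <= 0.238089 (Holder holds)


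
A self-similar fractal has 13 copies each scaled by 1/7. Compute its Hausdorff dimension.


For a self-similar set with N copies scaled by 1/r:
dim_H = log(N)/log(r) = log(13)/log(7)
= 2.564949/1.94591
= 1.318123


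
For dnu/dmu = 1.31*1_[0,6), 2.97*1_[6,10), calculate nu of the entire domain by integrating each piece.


Integrate each piece of the Radon-Nikodym derivative:
Step 1: integral_0^6 1.31 dx = 1.31*(6-0) = 1.31*6 = 7.86
Step 2: integral_6^10 2.97 dx = 2.97*(10-6) = 2.97*4 = 11.88
Total: 7.86 + 11.88 = 19.74


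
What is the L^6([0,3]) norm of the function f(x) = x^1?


Step 1: ||f||_6 = (integral_0^3 |x^1|^6 dx)^(1/6)
     = (integral_0^3 x^6 dx)^(1/6)
Step 2: integral_0^3 x^6 dx = [x^7/(7)] from 0 to 3 = 3^7/7
     = 2187/7 = 312.428571
Step 3: ||f||_6 = (312.428571)^(1/6) = 2.604904


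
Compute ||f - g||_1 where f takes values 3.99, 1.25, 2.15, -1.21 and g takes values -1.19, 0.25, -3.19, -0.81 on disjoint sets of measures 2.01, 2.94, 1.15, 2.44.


Step 1: Compute differences f_i - g_i:
  3.99 - -1.19 = 5.18
  1.25 - 0.25 = 1
  2.15 - -3.19 = 5.34
  -1.21 - -0.81 = -0.4
Step 2: Compute |diff|^1 * measure for each set:
  |5.18|^1 * 2.01 = 5.18 * 2.01 = 10.4118
  |1|^1 * 2.94 = 1 * 2.94 = 2.94
  |5.34|^1 * 1.15 = 5.34 * 1.15 = 6.141
  |-0.4|^1 * 2.44 = 0.4 * 2.44 = 0.976
Step 3: Sum = 20.4688
Step 4: ||f-g||_1 = (20.4688)^(1/1) = 20.4688


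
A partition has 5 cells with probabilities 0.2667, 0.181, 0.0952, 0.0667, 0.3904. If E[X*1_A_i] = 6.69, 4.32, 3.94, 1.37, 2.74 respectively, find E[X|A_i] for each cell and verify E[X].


For each cell A_i: E[X|A_i] = E[X*1_A_i] / P(A_i)
Step 1: E[X|A_1] = 6.69 / 0.2667 = 25.084364
Step 2: E[X|A_2] = 4.32 / 0.181 = 23.867403
Step 3: E[X|A_3] = 3.94 / 0.0952 = 41.386555
Step 4: E[X|A_4] = 1.37 / 0.0667 = 20.53973
Step 5: E[X|A_5] = 2.74 / 0.3904 = 7.018443
Verification: E[X] = sum E[X*1_A_i] = 6.69 + 4.32 + 3.94 + 1.37 + 2.74 = 19.06


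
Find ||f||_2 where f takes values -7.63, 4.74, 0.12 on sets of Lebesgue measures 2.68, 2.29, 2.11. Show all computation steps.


Step 1: Compute |f_i|^2 for each value:
  |-7.63|^2 = 58.2169
  |4.74|^2 = 22.4676
  |0.12|^2 = 0.0144
Step 2: Multiply by measures and sum:
  58.2169 * 2.68 = 156.021292
  22.4676 * 2.29 = 51.450804
  0.0144 * 2.11 = 0.030384
Sum = 156.021292 + 51.450804 + 0.030384 = 207.50248
Step 3: Take the p-th root:
||f||_2 = (207.50248)^(1/2) = 14.404946


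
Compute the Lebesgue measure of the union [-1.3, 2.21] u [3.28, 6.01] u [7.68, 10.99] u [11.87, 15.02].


For pairwise disjoint intervals, m(union) = sum of lengths.
= (2.21 - -1.3) + (6.01 - 3.28) + (10.99 - 7.68) + (15.02 - 11.87)
= 3.51 + 2.73 + 3.31 + 3.15
= 12.7


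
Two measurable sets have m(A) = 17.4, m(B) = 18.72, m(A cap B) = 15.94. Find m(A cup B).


By inclusion-exclusion: m(A u B) = m(A) + m(B) - m(A n B)
= 17.4 + 18.72 - 15.94
= 20.18


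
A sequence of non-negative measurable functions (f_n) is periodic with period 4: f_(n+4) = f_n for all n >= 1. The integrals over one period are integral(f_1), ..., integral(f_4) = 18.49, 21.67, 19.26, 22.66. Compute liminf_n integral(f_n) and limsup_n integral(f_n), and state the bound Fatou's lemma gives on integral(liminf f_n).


The sequence (integral(f_n)) is periodic with period 4, repeating the values 18.49, 21.67, 19.26, 22.66 indefinitely.
Step 1: For a periodic sequence, every tail (a_m, a_(m+1), ...) contains all 4 period values infinitely often.
Step 2: Hence inf of every tail = min of the period values = min(18.49, 21.67, 19.26, 22.66) = 18.49.
        liminf_n integral(f_n) = sup over m of (inf of tail from m) = 18.49.
Step 3: Similarly sup of every tail = max of the period values = 22.66.
        limsup_n integral(f_n) = 22.66.
Step 4: Fatou's lemma: integral(liminf_n f_n) <= liminf_n integral(f_n) = 18.49.
        So the integral of the pointwise liminf is at most 18.49.


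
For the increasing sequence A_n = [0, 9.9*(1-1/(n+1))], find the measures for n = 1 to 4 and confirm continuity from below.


By continuity of measure from below: if A_n increases to A, then m(A_n) -> m(A).
Here A = [0, 9.9], so m(A) = 9.9
Step 1: a_1 = 9.9*(1 - 1/2) = 4.95, m(A_1) = 4.95
Step 2: a_2 = 9.9*(1 - 1/3) = 6.6, m(A_2) = 6.6
Step 3: a_3 = 9.9*(1 - 1/4) = 7.425, m(A_3) = 7.425
Step 4: a_4 = 9.9*(1 - 1/5) = 7.92, m(A_4) = 7.92
Limit: m(A_n) -> m([0,9.9]) = 9.9


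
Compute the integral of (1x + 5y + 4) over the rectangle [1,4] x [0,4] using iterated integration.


By Fubini, integrate in x first, then y.
Step 1: Fix y, integrate over x in [1,4]:
  integral(1x + 5y + 4, x=1..4)
  = 1*(4^2 - 1^2)/2 + (5y + 4)*(4 - 1)
  = 7.5 + (5y + 4)*3
  = 7.5 + 15y + 12
  = 19.5 + 15y
Step 2: Integrate over y in [0,4]:
  integral(19.5 + 15y, y=0..4)
  = 19.5*4 + 15*(4^2 - 0^2)/2
  = 78 + 120
  = 198


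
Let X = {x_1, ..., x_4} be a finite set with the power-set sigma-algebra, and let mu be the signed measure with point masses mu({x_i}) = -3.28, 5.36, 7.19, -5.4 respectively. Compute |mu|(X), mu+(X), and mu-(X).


Step 1: Every measurable set is a union of atoms (the cells / points), so a Hahn decomposition is
  obtained by grouping atoms by sign: P = union of atoms with mu > 0, N = union of the remaining atoms.
  Atoms in P (indices): 2, 3;  atoms in N (indices): 1, 4
  Positive values: 5.36, 7.19
  Negative values: -3.28, -5.4
Step 2: mu+(X) = mu(P) = sum of positive atom values = 12.55
Step 3: mu-(X) = -mu(N) = sum of |negative atom values| = 8.68
Step 4: |mu|(X) = mu+(X) + mu-(X) = 12.55 + 8.68 = 21.23


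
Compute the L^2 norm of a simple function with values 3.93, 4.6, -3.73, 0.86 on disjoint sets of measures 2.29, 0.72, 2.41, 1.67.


Step 1: Compute |f_i|^2 for each value:
  |3.93|^2 = 15.4449
  |4.6|^2 = 21.16
  |-3.73|^2 = 13.9129
  |0.86|^2 = 0.7396
Step 2: Multiply by measures and sum:
  15.4449 * 2.29 = 35.368821
  21.16 * 0.72 = 15.2352
  13.9129 * 2.41 = 33.530089
  0.7396 * 1.67 = 1.235132
Sum = 35.368821 + 15.2352 + 33.530089 + 1.235132 = 85.369242
Step 3: Take the p-th root:
||f||_2 = (85.369242)^(1/2) = 9.239548


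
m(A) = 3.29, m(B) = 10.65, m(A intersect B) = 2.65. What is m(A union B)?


By inclusion-exclusion: m(A u B) = m(A) + m(B) - m(A n B)
= 3.29 + 10.65 - 2.65
= 11.29


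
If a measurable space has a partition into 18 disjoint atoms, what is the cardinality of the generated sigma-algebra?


Each element of the sigma-algebra is a union of some subset of the 18 atoms.
The number of such subsets is 2^18 = 262144.


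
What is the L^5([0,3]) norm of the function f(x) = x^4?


Step 1: ||f||_5 = (integral_0^3 |x^4|^5 dx)^(1/5)
     = (integral_0^3 x^20 dx)^(1/5)
Step 2: integral_0^3 x^20 dx = [x^21/(21)] from 0 to 3 = 3^21/21
     = 10460353203/21 = 4.981121e+08
Step 3: ||f||_5 = (4.981121e+08)^(1/5) = 54.886484


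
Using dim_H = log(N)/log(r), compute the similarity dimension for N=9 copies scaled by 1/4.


For a self-similar set with N copies scaled by 1/r:
dim_H = log(N)/log(r) = log(9)/log(4)
= 2.197225/1.386294
= 1.584963


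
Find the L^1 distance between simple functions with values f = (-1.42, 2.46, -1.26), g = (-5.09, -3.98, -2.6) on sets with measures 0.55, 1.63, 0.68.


Step 1: Compute differences f_i - g_i:
  -1.42 - -5.09 = 3.67
  2.46 - -3.98 = 6.44
  -1.26 - -2.6 = 1.34
Step 2: Compute |diff|^1 * measure for each set:
  |3.67|^1 * 0.55 = 3.67 * 0.55 = 2.0185
  |6.44|^1 * 1.63 = 6.44 * 1.63 = 10.4972
  |1.34|^1 * 0.68 = 1.34 * 0.68 = 0.9112
Step 3: Sum = 13.4269
Step 4: ||f-g||_1 = (13.4269)^(1/1) = 13.4269


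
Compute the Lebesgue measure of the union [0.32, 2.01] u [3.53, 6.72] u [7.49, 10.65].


For pairwise disjoint intervals, m(union) = sum of lengths.
= (2.01 - 0.32) + (6.72 - 3.53) + (10.65 - 7.49)
= 1.69 + 3.19 + 3.16
= 8.04


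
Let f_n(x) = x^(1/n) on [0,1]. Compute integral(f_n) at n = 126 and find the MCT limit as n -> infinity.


At n = 126: f_126(x) = x^(1/126).
Step 1: integral(x^(1/126), 0, 1) = [x^(1/126+1) / (1/126+1)] from 0 to 1
     = 1 / (1/126 + 1) = 1 / ((126+1)/126) = 126/(126+1)
     = 126/127 = 0.992126
Step 2: As n -> infinity, f_n(x) = x^(1/n) -> 1 for x in (0,1], and f_n is increasing in n.
By MCT, lim_n integral(f_n) = integral(lim_n f_n) = integral(1, 0, 1) = 1.
Step 3: Verify convergence: 126/127 = 0.992126 -> 1


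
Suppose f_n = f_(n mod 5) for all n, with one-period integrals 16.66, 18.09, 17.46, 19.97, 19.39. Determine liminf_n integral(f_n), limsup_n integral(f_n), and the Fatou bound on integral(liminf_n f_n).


The sequence (integral(f_n)) is periodic with period 5, repeating the values 16.66, 18.09, 17.46, 19.97, 19.39 indefinitely.
Step 1: For a periodic sequence, every tail (a_m, a_(m+1), ...) contains all 5 period values infinitely often.
Step 2: Hence inf of every tail = min of the period values = min(16.66, 18.09, 17.46, 19.97, 19.39) = 16.66.
        liminf_n integral(f_n) = sup over m of (inf of tail from m) = 16.66.
Step 3: Similarly sup of every tail = max of the period values = 19.97.
        limsup_n integral(f_n) = 19.97.
Step 4: Fatou's lemma: integral(liminf_n f_n) <= liminf_n integral(f_n) = 16.66.
        So the integral of the pointwise liminf is at most 16.66.


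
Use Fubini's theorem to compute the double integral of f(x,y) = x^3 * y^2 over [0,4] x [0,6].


By Fubini's theorem, the double integral factors as a product of single integrals:
Step 1: integral_0^4 x^3 dx = [x^4/4] from 0 to 4
     = 4^4/4 = 64
Step 2: integral_0^6 y^2 dy = [y^3/3] from 0 to 6
     = 6^3/3 = 72
Step 3: Double integral = 64 * 72 = 4608


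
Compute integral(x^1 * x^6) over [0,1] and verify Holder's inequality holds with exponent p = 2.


Step 1: Exact integral of f*g = integral(x^7, 0, 1) = 1/8
     = 0.125
Step 2: Holder bound with p=2, q=2:
  ||f||_p = (integral x^2 dx)^(1/2) = (1/3)^(1/2) = 0.57735
  ||g||_q = (integral x^12 dx)^(1/2) = (1/13)^(1/2) = 0.27735
Step 3: Holder bound = ||f||_p * ||g||_q = 0.57735 * 0.27735 = 0.160128
Verification: 0.125 <= 0.160128 (Holder holds)


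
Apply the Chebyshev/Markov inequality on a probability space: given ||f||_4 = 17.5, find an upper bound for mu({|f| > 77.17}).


Chebyshev/Markov inequality: mu(|f| > eps) <= (||f||_p / eps)^p
Step 1: ||f||_4 / eps = 17.5 / 77.17 = 0.226772
Step 2: Raise to power p = 4:
  (0.226772)^4 = 0.002645
Step 3: Therefore mu(|f| > 77.17) <= 0.002645


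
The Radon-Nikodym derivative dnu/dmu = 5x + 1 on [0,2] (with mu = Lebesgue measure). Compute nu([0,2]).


nu(A) = integral_A (dnu/dmu) dmu = integral_0^2 (5x + 1) dx
Step 1: Antiderivative F(x) = (5/2)x^2 + 1x
Step 2: F(2) = (5/2)*2^2 + 1*2 = 10 + 2 = 12
Step 3: F(0) = (5/2)*0^2 + 1*0 = 0.0 + 0 = 0.0
Step 4: nu([0,2]) = F(2) - F(0) = 12 - 0.0 = 12


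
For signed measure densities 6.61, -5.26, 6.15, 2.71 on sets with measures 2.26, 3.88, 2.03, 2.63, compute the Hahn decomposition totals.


Step 1: Compute signed measure on each set:
  Set 1: 6.61 * 2.26 = 14.9386
  Set 2: -5.26 * 3.88 = -20.4088
  Set 3: 6.15 * 2.03 = 12.4845
  Set 4: 2.71 * 2.63 = 7.1273
Step 2: Total signed measure = (14.9386) + (-20.4088) + (12.4845) + (7.1273)
     = 14.1416
Step 3: Positive part mu+(X) = sum of positive contributions = 34.5504
Step 4: Negative part mu-(X) = |sum of negative contributions| = 20.4088


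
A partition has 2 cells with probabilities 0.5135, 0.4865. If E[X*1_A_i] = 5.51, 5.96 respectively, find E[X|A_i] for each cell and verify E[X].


For each cell A_i: E[X|A_i] = E[X*1_A_i] / P(A_i)
Step 1: E[X|A_1] = 5.51 / 0.5135 = 10.730282
Step 2: E[X|A_2] = 5.96 / 0.4865 = 12.250771
Verification: E[X] = sum E[X*1_A_i] = 5.51 + 5.96 = 11.47


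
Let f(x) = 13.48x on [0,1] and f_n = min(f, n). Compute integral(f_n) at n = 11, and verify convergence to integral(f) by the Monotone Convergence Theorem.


f(x) = 13.48x on [0,1]; f_n(x) = min(13.48x, n). At n = 11:
Step 1: f(x) reaches 11 at x = 11/13.48 = 0.816024
Step 2: integral(f_11) = integral(13.48x, 0, 0.816024) + integral(11, 0.816024, 1)
       = 13.48*0.816024^2/2 + 11*(1 - 0.816024)
       = 4.488131 + 2.023739
       = 6.511869
Step 3: As n -> infinity, f_n increases to f, so by MCT integral(f_n) -> integral(f) = 13.48/2 = 6.74.
Convergence: integral(f_11) = 6.511869 -> 6.74 as n -> infinity


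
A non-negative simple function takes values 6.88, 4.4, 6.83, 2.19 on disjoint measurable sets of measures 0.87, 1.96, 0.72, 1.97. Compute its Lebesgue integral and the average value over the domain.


Step 1: Integral = sum(value_i * measure_i)
= 6.88*0.87 + 4.4*1.96 + 6.83*0.72 + 2.19*1.97
= 5.9856 + 8.624 + 4.9176 + 4.3143
= 23.8415
Step 2: Total measure of domain = 0.87 + 1.96 + 0.72 + 1.97 = 5.52
Step 3: Average value = 23.8415 / 5.52 = 4.319112


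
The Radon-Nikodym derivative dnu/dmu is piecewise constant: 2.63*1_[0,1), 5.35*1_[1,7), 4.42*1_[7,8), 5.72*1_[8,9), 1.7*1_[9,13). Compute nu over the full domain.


Integrate each piece of the Radon-Nikodym derivative:
Step 1: integral_0^1 2.63 dx = 2.63*(1-0) = 2.63*1 = 2.63
Step 2: integral_1^7 5.35 dx = 5.35*(7-1) = 5.35*6 = 32.1
Step 3: integral_7^8 4.42 dx = 4.42*(8-7) = 4.42*1 = 4.42
Step 4: integral_8^9 5.72 dx = 5.72*(9-8) = 5.72*1 = 5.72
Step 5: integral_9^13 1.7 dx = 1.7*(13-9) = 1.7*4 = 6.8
Total: 2.63 + 32.1 + 4.42 + 5.72 + 6.8 = 51.67


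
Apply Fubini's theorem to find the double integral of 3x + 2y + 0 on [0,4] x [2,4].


By Fubini, integrate in x first, then y.
Step 1: Fix y, integrate over x in [0,4]:
  integral(3x + 2y + 0, x=0..4)
  = 3*(4^2 - 0^2)/2 + (2y + 0)*(4 - 0)
  = 24 + (2y + 0)*4
  = 24 + 8y + 0
  = 24 + 8y
Step 2: Integrate over y in [2,4]:
  integral(24 + 8y, y=2..4)
  = 24*2 + 8*(4^2 - 2^2)/2
  = 48 + 48
  = 96


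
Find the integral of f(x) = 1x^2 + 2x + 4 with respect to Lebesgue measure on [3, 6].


The Lebesgue integral of a Riemann-integrable function agrees with the Riemann integral.
Antiderivative F(x) = (1/3)x^3 + (2/2)x^2 + 4x
F(6) = (1/3)*6^3 + (2/2)*6^2 + 4*6
     = (1/3)*216 + (2/2)*36 + 4*6
     = 72 + 36 + 24
     = 132
F(3) = 30
Integral = F(6) - F(3) = 132 - 30 = 102


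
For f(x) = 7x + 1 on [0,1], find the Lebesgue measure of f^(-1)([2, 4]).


f^(-1)([2, 4]) = {x : 2 <= 7x + 1 <= 4}
Solving: (2 - 1)/7 <= x <= (4 - 1)/7
= [0.142857, 0.428571]
Intersecting with [0,1]: [0.142857, 0.428571]
Measure = 0.428571 - 0.142857 = 0.285714


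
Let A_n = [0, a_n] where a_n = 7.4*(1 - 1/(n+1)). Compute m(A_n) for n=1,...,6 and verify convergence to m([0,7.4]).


By continuity of measure from below: if A_n increases to A, then m(A_n) -> m(A).
Here A = [0, 7.4], so m(A) = 7.4
Step 1: a_1 = 7.4*(1 - 1/2) = 3.7, m(A_1) = 3.7
Step 2: a_2 = 7.4*(1 - 1/3) = 4.9333, m(A_2) = 4.9333
Step 3: a_3 = 7.4*(1 - 1/4) = 5.55, m(A_3) = 5.55
Step 4: a_4 = 7.4*(1 - 1/5) = 5.92, m(A_4) = 5.92
Step 5: a_5 = 7.4*(1 - 1/6) = 6.1667, m(A_5) = 6.1667
Step 6: a_6 = 7.4*(1 - 1/7) = 6.3429, m(A_6) = 6.3429
Limit: m(A_n) -> m([0,7.4]) = 7.4


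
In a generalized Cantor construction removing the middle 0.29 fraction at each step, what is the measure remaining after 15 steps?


Step 1: At each step, fraction remaining = 1 - 0.29 = 0.71
Step 2: After 15 steps, measure = (0.71)^15
Result = 0.005873


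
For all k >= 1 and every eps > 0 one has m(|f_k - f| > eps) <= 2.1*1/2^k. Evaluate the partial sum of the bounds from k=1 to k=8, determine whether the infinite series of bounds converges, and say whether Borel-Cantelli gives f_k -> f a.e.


Step 1: List the terms 2.1*1/2^k for k = 1 to 8:
  k=1: 1.05
  k=2: 0.525
  k=3: 0.2625
  k=4: 0.13125
  k=5: 0.065625
  k=6: 0.032813
  k=7: 0.016406
  k=8: 0.008203
Step 2: Partial sum = 1.05 + 0.525 + 0.2625 + 0.13125 + 0.065625 + 0.032813 + 0.016406 + 0.008203
     = 2.091797
Step 3: The full series sum_(k>=1) 2.1*1/2^k converges (geometric series with ratio 1/2 < 1; a constant multiple of a convergent series converges).
Step 4: Fix eps > 0. Since sum_k m(|f_k - f| > eps) < infinity, the Borel-Cantelli lemma gives
        m(limsup_k {|f_k - f| > eps}) = 0, i.e. for a.e. x, |f_k(x) - f(x)| <= eps for all large k.
        Applying this with eps = 1/j for j = 1, 2, ... and intersecting the countably many full-measure sets,
        for a.e. x we get limsup_k |f_k(x) - f(x)| <= 1/j for every j, hence f_k -> f almost everywhere.
Conclusion: series converges; Borel-Cantelli yields f_k -> f a.e.


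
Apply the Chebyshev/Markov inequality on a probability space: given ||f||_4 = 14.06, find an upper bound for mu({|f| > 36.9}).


Chebyshev/Markov inequality: mu(|f| > eps) <= (||f||_p / eps)^p
Step 1: ||f||_4 / eps = 14.06 / 36.9 = 0.38103
Step 2: Raise to power p = 4:
  (0.38103)^4 = 0.021078
Step 3: Therefore mu(|f| > 36.9) <= 0.021078


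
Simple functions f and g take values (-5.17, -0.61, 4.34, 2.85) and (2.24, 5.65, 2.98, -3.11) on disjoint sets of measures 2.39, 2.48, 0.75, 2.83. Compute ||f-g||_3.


Step 1: Compute differences f_i - g_i:
  -5.17 - 2.24 = -7.41
  -0.61 - 5.65 = -6.26
  4.34 - 2.98 = 1.36
  2.85 - -3.11 = 5.96
Step 2: Compute |diff|^3 * measure for each set:
  |-7.41|^3 * 2.39 = 406.869021 * 2.39 = 972.41696
  |-6.26|^3 * 2.48 = 245.314376 * 2.48 = 608.379652
  |1.36|^3 * 0.75 = 2.515456 * 0.75 = 1.886592
  |5.96|^3 * 2.83 = 211.708736 * 2.83 = 599.135723
Step 3: Sum = 2181.818928
Step 4: ||f-g||_3 = (2181.818928)^(1/3) = 12.969988


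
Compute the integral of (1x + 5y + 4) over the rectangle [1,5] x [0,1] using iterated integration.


By Fubini, integrate in x first, then y.
Step 1: Fix y, integrate over x in [1,5]:
  integral(1x + 5y + 4, x=1..5)
  = 1*(5^2 - 1^2)/2 + (5y + 4)*(5 - 1)
  = 12 + (5y + 4)*4
  = 12 + 20y + 16
  = 28 + 20y
Step 2: Integrate over y in [0,1]:
  integral(28 + 20y, y=0..1)
  = 28*1 + 20*(1^2 - 0^2)/2
  = 28 + 10
  = 38


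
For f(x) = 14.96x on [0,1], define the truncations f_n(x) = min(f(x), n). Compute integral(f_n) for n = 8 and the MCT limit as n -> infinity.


f(x) = 14.96x on [0,1]; f_n(x) = min(14.96x, n). At n = 8:
Step 1: f(x) reaches 8 at x = 8/14.96 = 0.534759
Step 2: integral(f_8) = integral(14.96x, 0, 0.534759) + integral(8, 0.534759, 1)
       = 14.96*0.534759^2/2 + 8*(1 - 0.534759)
       = 2.139037 + 3.721925
       = 5.860963
Step 3: As n -> infinity, f_n increases to f, so by MCT integral(f_n) -> integral(f) = 14.96/2 = 7.48.
Convergence: integral(f_8) = 5.860963 -> 7.48 as n -> infinity


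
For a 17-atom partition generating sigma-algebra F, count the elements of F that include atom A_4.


Each element of F is a union of some subset S of the 17 atoms.
The element contains A_4 iff A_4 is in S.
So we count subsets S of {A_1,...,A_17} with A_4 in S: choose freely among the other 16 atoms.
Count = 2^(17-1) = 2^16 = 65536.
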